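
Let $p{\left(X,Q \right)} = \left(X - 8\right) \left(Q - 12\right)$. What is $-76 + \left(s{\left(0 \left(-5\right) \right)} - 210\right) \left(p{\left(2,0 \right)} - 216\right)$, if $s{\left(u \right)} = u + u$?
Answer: $30164$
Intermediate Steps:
$s{\left(u \right)} = 2 u$
$p{\left(X,Q \right)} = \left(-12 + Q\right) \left(-8 + X\right)$ ($p{\left(X,Q \right)} = \left(-8 + X\right) \left(-12 + Q\right) = \left(-12 + Q\right) \left(-8 + X\right)$)
$-76 + \left(s{\left(0 \left(-5\right) \right)} - 210\right) \left(p{\left(2,0 \right)} - 216\right) = -76 + \left(2 \cdot 0 \left(-5\right) - 210\right) \left(\left(96 - 24 - 0 + 0 \cdot 2\right) - 216\right) = -76 + \left(2 \cdot 0 - 210\right) \left(\left(96 - 24 + 0 + 0\right) - 216\right) = -76 + \left(0 - 210\right) \left(72 - 216\right) = -76 - -30240 = -76 + 30240 = 30164$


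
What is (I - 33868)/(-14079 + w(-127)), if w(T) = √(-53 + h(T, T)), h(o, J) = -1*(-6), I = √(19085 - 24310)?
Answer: (33868 - 5*I*√209)/(14079 - I*√47) ≈ 2.4056 - 0.0039628*I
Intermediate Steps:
I = 5*I*√209 (I = √(-5225) = 5*I*√209 ≈ 72.284*I)
h(o, J) = 6
w(T) = I*√47 (w(T) = √(-53 + 6) = √(-47) = I*√47)
(I - 33868)/(-14079 + w(-127)) = (5*I*√209 - 33868)/(-14079 + I*√47) = (-33868 + 5*I*√209)/(-14079 + I*√47)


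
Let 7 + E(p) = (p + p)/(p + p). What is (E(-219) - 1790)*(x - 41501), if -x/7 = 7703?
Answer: 171377912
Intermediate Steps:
x = -53921 (x = -7*7703 = -53921)
E(p) = -6 (E(p) = -7 + (p + p)/(p + p) = -7 + (2*p)/((2*p)) = -7 + (2*p)*(1/(2*p)) = -7 + 1 = -6)
(E(-219) - 1790)*(x - 41501) = (-6 - 1790)*(-53921 - 41501) = -1796*(-95422) = 171377912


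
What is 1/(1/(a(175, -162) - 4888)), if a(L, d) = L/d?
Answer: -792031/162 ≈ -4889.1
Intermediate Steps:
1/(1/(a(175, -162) - 4888)) = 1/(1/(175/(-162) - 4888)) = 1/(1/(175*(-1/162) - 4888)) = 1/(1/(-175/162 - 4888)) = 1/(1/(-792031/162)) = 1/(-162/792031) = -792031/162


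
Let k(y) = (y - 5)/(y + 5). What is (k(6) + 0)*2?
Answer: 2/11 ≈ 0.18182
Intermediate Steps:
k(y) = (-5 + y)/(5 + y)
(k(6) + 0)*2 = ((-5 + 6)/(5 + 6) + 0)*2 = (1/11 + 0)*2 = (1/11)*2 = 2/11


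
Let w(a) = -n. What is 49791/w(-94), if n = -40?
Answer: 49791/40 ≈ 1244.8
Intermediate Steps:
w(a) = 40 (w(a) = -1*(-40) = 40)
49791/w(-94) = 49791/40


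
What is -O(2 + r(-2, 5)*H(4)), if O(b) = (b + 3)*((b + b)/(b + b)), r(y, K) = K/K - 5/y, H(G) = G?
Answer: -19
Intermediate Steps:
r(y, K) = 1 - 5/y
O(b) = 3 + b (O(b) = (3 + b)*((2*b)/((2*b))) = (3 + b)*((2*b)*(1/(2*b))) = (3 + b)*1 = 3 + b)
-O(2 + r(-2, 5)*H(4)) = -(3 + (2 + ((-5 - 2)/(-2))*4)) = -(3 + (2 - 1/2*(-7)*4)) = -(3 + (2 + (7/2)*4)) = -(3 + (2 + 14)) = -(3 + 16) = -1*19 = -19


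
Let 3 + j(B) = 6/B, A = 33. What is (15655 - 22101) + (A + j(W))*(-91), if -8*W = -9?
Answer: -28984/3 ≈ -9661.3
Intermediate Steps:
W = 9/8 (W = -⅛*(-9) = 9/8 ≈ 1.1250)
j(B) = -3 + 6/B
(15655 - 22101) + (A + j(W))*(-91) = (15655 - 22101) + (33 + (-3 + 6/(9/8)))*(-91) = -6446 + (33 + (-3 + 6*(8/9)))*(-91) = -6446 + (33 + (-3 + 16/3))*(-91) = -6446 + (33 + 7/3)*(-91) = -6446 + (106/3)*(-91) = -6446 - 9646/3 = -28984/3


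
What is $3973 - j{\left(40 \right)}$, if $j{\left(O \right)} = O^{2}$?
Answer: $2373$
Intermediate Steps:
$3973 - j{\left(40 \right)} = 3973 - 40^{2} = 3973 - 1600 = 2373$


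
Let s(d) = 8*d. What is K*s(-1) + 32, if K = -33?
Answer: 296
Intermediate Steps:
K*s(-1) + 32 = -264*(-1) + 32 = -33*(-8) + 32 = 264 + 32 = 296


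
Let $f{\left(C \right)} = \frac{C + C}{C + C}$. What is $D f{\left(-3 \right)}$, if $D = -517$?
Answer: $-517$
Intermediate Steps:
$f{\left(C \right)} = 1$ ($f{\left(C \right)} = \frac{2 C}{2 C} = 2 C \frac{1}{2 C} = 1$)
$D f{\left(-3 \right)} = \left(-517\right) 1 = -517$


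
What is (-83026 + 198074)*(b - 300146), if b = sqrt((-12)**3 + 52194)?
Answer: -34531197008 + 115048*sqrt(50466) ≈ -3.4505e+10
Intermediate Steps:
b = sqrt(50466) (b = sqrt(-1728 + 52194) = sqrt(50466) ≈ 224.65)
(-83026 + 198074)*(b - 300146) = (-83026 + 198074)*(sqrt(50466) - 300146) = 115048*(-300146 + sqrt(50466)) = -34531197008 + 115048*sqrt(50466)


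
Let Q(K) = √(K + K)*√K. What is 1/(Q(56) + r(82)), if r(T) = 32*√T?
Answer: -7*√2/9712 + √82/2428 ≈ 0.0027103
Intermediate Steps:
Q(K) = K*√2 (Q(K) = √(2*K)*√K = (√2*√K)*√K = K*√2)
1/(Q(56) + r(82)) = 1/(56*√2 + 32*√82) = 1/(32*√82 + 56*√2)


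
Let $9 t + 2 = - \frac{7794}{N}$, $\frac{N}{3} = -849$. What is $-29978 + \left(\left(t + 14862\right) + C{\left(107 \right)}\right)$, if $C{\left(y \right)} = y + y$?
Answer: $- \frac{12651698}{849} \approx -14902.0$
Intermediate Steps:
$N = -2547$ ($N = 3 \left(-849\right) = -2547$)
$C{\left(y \right)} = 2 y$
$t = \frac{100}{849}$ ($t = - \frac{2}{9} + \frac{\left(-7794\right) \frac{1}{-2547}}{9} = - \frac{2}{9} + \frac{\left(-7794\right) \left(- \frac{1}{2547}\right)}{9} = - \frac{2}{9} + \frac{1}{9} \cdot \frac{866}{283} = - \frac{2}{9} + \frac{866}{2547} = \frac{100}{849} \approx 0.11779$)
$-29978 + \left(\left(t + 14862\right) + C{\left(107 \right)}\right) = -29978 + \left(\left(\frac{100}{849} + 14862\right) + 2 \cdot 107\right) = -29978 + \left(\frac{12617938}{849} + 214\right) = -29978 + \frac{12799624}{849} = - \frac{12651698}{849}$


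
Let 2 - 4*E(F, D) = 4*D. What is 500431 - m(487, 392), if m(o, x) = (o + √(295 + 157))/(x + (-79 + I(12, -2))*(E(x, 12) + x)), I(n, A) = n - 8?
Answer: 28169762395/56291 + 4*√113/56291 ≈ 5.0043e+5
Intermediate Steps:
I(n, A) = -8 + n
E(F, D) = ½ - D
m(o, x) = (o + 2*√113)/(1725/2 - 74*x) (m(o, x) = (o + √(295 + 157))/(x + (-79 + (-8 + 12))*((½ - 1*12) + x)) = (o + √452)/(x + (-79 + 4)*((½ - 12) + x)) = (o + 2*√113)/(x - 75*(-23/2 + x)) = (o + 2*√113)/(x + (1725/2 - 75*x)) = (o + 2*√113)/(1725/2 - 74*x))
500431 - m(487, 392) = 500431 - 2*(487 + 2*√113)/(1725 - 148*392) = 500431 - 2*(487 + 2*√113)/(1725 - 58016) = 500431 - 2*(487 + 2*√113)/(-56291) = 500431 - 2*(-1)*(487 + 2*√113)/56291 = 500431 - (-974/56291 - 4*√113/56291) = 500431 + (974/56291 + 4*√113/56291) = 28169762395/56291 + 4*√113/56291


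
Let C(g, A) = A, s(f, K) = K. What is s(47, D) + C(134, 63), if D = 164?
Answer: 227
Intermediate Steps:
s(47, D) + C(134, 63) = 164 + 63 = 227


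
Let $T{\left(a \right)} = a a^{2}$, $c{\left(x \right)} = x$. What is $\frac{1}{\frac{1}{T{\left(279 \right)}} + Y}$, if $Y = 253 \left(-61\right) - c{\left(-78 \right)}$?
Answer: $- \frac{21717639}{333474346844} \approx -6.5125 \cdot 10^{-5}$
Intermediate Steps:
$Y = -15355$ ($Y = 253 \left(-61\right) - -78 = -15433 + 78 = -15355$)
$T{\left(a \right)} = a^{3}$
$\frac{1}{\frac{1}{T{\left(279 \right)}} + Y} = \frac{1}{\frac{1}{279^{3}} - 15355} = \frac{1}{\frac{1}{21717639} - 15355} = \frac{1}{- \frac{333474346844}{21717639}} = - \frac{21717639}{333474346844}$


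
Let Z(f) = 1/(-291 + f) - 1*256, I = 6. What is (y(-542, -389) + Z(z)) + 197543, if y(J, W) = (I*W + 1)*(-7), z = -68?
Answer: 76688861/359 ≈ 2.1362e+5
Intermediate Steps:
y(J, W) = -7 - 42*W (y(J, W) = (6*W + 1)*(-7) = (1 + 6*W)*(-7) = -7 - 42*W)
Z(f) = -256 + 1/(-291 + f) (Z(f) = 1/(-291 + f) - 256 = -256 + 1/(-291 + f))
(y(-542, -389) + Z(z)) + 197543 = ((-7 - 42*(-389)) + (74497 - 256*(-68))/(-291 - 68)) + 197543 = ((-7 + 16338) + (74497 + 17408)/(-359)) + 197543 = (16331 - 1/359*91905) + 197543 = (16331 - 91905/359) + 197543 = 5770924/359 + 197543 = 76688861/359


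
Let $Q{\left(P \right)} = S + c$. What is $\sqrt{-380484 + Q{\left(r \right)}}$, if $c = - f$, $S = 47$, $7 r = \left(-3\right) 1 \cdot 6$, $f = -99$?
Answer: $7 i \sqrt{7762} \approx 616.72 i$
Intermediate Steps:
$r = - \frac{18}{7}$ ($r = \frac{\left(-3\right) 1 \cdot 6}{7} = \frac{\left(-3\right) 6}{7} = \frac{1}{7} \left(-18\right) = - \frac{18}{7} \approx -2.5714$)
$c = 99$ ($c = \left(-1\right) \left(-99\right) = 99$)
$Q{\left(P \right)} = 146$ ($Q{\left(P \right)} = 47 + 99 = 146$)
$\sqrt{-380484 + Q{\left(r \right)}} = \sqrt{-380484 + 146} = \sqrt{-380338} = 7 i \sqrt{7762}$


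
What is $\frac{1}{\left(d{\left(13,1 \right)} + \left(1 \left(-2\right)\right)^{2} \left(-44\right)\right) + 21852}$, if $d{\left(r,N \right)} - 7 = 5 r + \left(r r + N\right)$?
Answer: $\frac{1}{21918} \approx 4.5625 \cdot 10^{-5}$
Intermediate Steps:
$d{\left(r,N \right)} = 7 + N + r^{2} + 5 r$ ($d{\left(r,N \right)} = 7 + \left(5 r + \left(r r + N\right)\right) = 7 + \left(5 r + \left(r^{2} + N\right)\right) = 7 + \left(5 r + \left(N + r^{2}\right)\right) = 7 + \left(N + r^{2} + 5 r\right) = 7 + N + r^{2} + 5 r$)
$\frac{1}{\left(d{\left(13,1 \right)} + \left(1 \left(-2\right)\right)^{2} \left(-44\right)\right) + 21852} = \frac{1}{\left(\left(7 + 1 + 13^{2} + 5 \cdot 13\right) + \left(1 \left(-2\right)\right)^{2} \left(-44\right)\right) + 21852} = \frac{1}{\left(\left(7 + 1 + 169 + 65\right) + \left(-2\right)^{2} \left(-44\right)\right) + 21852} = \frac{1}{\left(242 + 4 \left(-44\right)\right) + 21852} = \frac{1}{\left(242 - 176\right) + 21852} = \frac{1}{66 + 21852} = \frac{1}{21918}$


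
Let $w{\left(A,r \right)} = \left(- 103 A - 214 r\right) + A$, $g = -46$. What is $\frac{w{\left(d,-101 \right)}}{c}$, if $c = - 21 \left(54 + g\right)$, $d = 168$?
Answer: $- \frac{2239}{84} \approx -26.655$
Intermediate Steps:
$w{\left(A,r \right)} = - 214 r - 102 A$ ($w{\left(A,r \right)} = \left(- 214 r - 103 A\right) + A = - 214 r - 102 A$)
$c = -168$ ($c = - 21 \left(54 - 46\right) = \left(-21\right) 8 = -168$)
$\frac{w{\left(d,-101 \right)}}{c} = \frac{\left(-214\right) \left(-101\right) - 17136}{-168} = \left(21614 - 17136\right) \left(- \frac{1}{168}\right) = 4478 \left(- \frac{1}{168}\right) = - \frac{2239}{84}$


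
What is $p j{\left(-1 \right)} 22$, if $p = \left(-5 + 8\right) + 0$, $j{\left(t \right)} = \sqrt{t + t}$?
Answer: $66 i \sqrt{2} \approx 93.338 i$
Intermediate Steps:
$j{\left(t \right)} = \sqrt{2} \sqrt{t}$ ($j{\left(t \right)} = \sqrt{2 t} = \sqrt{2} \sqrt{t}$)
$p = 3$ ($p = 3 + 0 = 3$)
$p j{\left(-1 \right)} 22 = 3 \sqrt{2} \sqrt{-1} \cdot 22 = 3 \sqrt{2} i 22 = 3 i \sqrt{2} \cdot 22 = 66 i \sqrt{2}$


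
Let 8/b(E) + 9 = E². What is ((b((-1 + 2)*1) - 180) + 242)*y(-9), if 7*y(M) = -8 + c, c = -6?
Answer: -122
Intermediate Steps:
b(E) = 8/(-9 + E²)
y(M) = -2 (y(M) = (-8 - 6)/7 = (⅐)*(-14) = -2)
((b((-1 + 2)*1) - 180) + 242)*y(-9) = ((8/(-9 + ((-1 + 2)*1)²) - 180) + 242)*(-2) = ((8/(-9 + (1*1)²) - 180) + 242)*(-2) = ((8/(-9 + 1²) - 180) + 242)*(-2) = ((8/(-9 + 1) - 180) + 242)*(-2) = ((8/(-8) - 180) + 242)*(-2) = ((8*(-⅛) - 180) + 242)*(-2) = ((-1 - 180) + 242)*(-2) = (-181 + 242)*(-2) = 61*(-2) = -122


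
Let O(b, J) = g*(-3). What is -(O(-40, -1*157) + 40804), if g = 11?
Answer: -40771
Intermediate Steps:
O(b, J) = -33 (O(b, J) = 11*(-3) = -33)
-(O(-40, -1*157) + 40804) = -(-33 + 40804) = -1*40771 = -40771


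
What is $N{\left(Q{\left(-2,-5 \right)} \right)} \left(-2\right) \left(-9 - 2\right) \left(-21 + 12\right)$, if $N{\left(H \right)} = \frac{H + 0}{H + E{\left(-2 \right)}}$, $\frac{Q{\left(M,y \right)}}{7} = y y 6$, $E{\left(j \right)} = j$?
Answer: $- \frac{51975}{262} \approx -198.38$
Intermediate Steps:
$Q{\left(M,y \right)} = 42 y^{2}$ ($Q{\left(M,y \right)} = 7 y y 6 = 7 y^{2} \cdot 6 = 7 \cdot 6 y^{2} = 42 y^{2}$)
$N{\left(H \right)} = \frac{H}{-2 + H}$ ($N{\left(H \right)} = \frac{H + 0}{H - 2} = \frac{H}{-2 + H}$)
$N{\left(Q{\left(-2,-5 \right)} \right)} \left(-2\right) \left(-9 - 2\right) \left(-21 + 12\right) = \frac{42 \left(-5\right)^{2}}{-2 + 42 \left(-5\right)^{2}} \left(-2\right) \left(-9 - 2\right) \left(-21 + 12\right) = \frac{42 \cdot 25}{-2 + 42 \cdot 25} \left(-2\right) \left(\left(-11\right) \left(-9\right)\right) = \frac{1050}{-2 + 1050} \left(-2\right) 99 = \frac{1050}{1048} \left(-2\right) 99 = 1050 \cdot \frac{1}{1048} \left(-2\right) 99 = \frac{525}{524} \left(-2\right) 99 = \left(- \frac{525}{262}\right) 99 = - \frac{51975}{262}$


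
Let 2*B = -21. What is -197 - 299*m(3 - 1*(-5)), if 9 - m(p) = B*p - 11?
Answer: -31293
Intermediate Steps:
B = -21/2 (B = (½)*(-21) = -21/2 ≈ -10.500)
m(p) = 20 + 21*p/2 (m(p) = 9 - (-21*p/2 - 11) = 9 - (-11 - 21*p/2) = 9 + (11 + 21*p/2) = 20 + 21*p/2)
-197 - 299*m(3 - 1*(-5)) = -197 - 299*(20 + 21*(3 - 1*(-5))/2) = -197 - 299*(20 + 21*(3 + 5)/2) = -197 - 299*(20 + (21/2)*8) = -197 - 299*(20 + 84) = -197 - 299*104 = -197 - 31096 = -31293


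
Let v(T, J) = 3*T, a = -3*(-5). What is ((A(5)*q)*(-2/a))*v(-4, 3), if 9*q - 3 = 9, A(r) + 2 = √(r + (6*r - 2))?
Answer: -64/15 + 32*√33/15 ≈ 7.9884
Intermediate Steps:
a = 15
A(r) = -2 + √(-2 + 7*r) (A(r) = -2 + √(r + (6*r - 2)) = -2 + √(r + (-2 + 6*r)) = -2 + √(-2 + 7*r))
q = 4/3 (q = ⅓ + (⅑)*9 = ⅓ + 1 = 4/3 ≈ 1.3333)
((A(5)*q)*(-2/a))*v(-4, 3) = (((-2 + √(-2 + 7*5))*(4/3))*(-2/15))*(3*(-4)) = (((-2 + √(-2 + 35))*(4/3))*(-2*1/15))*(-12) = (((-2 + √33)*(4/3))*(-2/15))*(-12) = ((-8/3 + 4*√33/3)*(-2/15))*(-12) = (16/45 - 8*√33/45)*(-12) = -64/15 + 32*√33/15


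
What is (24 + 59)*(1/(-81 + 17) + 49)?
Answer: 260205/64 ≈ 4065.7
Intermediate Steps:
(24 + 59)*(1/(-81 + 17) + 49) = 83*(1/(-64) + 49) = 83*(-1/64 + 49) = 83*(3135/64) = 260205/64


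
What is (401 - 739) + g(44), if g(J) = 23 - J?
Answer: -359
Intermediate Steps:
(401 - 739) + g(44) = (401 - 739) + (23 - 1*44) = -338 + (23 - 44) = -338 - 21 = -359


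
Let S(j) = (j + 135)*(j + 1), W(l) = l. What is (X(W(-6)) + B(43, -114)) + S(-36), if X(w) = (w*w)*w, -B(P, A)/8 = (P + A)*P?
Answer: 20743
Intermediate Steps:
B(P, A) = -8*P*(A + P) (B(P, A) = -8*(P + A)*P = -8*(A + P)*P = -8*P*(A + P))
X(w) = w**3 (X(w) = w**2*w = w**3)
S(j) = (1 + j)*(135 + j) (S(j) = (135 + j)*(1 + j) = (1 + j)*(135 + j))
(X(W(-6)) + B(43, -114)) + S(-36) = ((-6)**3 - 8*43*(-114 + 43)) + (135 + (-36)**2 + 136*(-36)) = (-216 - 8*43*(-71)) + (135 + 1296 - 4896) = (-216 + 24424) - 3465 = 24208 - 3465 = 20743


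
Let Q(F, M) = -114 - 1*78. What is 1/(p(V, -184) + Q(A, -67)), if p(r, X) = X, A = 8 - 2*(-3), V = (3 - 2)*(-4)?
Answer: -1/376 ≈ -0.0026596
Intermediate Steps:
V = -4 (V = 1*(-4) = -4)
A = 14 (A = 8 + 6 = 14)
Q(F, M) = -192 (Q(F, M) = -114 - 78 = -192)
1/(p(V, -184) + Q(A, -67)) = 1/(-184 - 192) = 1/(-376) = -1/376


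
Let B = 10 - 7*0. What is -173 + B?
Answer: -163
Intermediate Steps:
B = 10 (B = 10 + 0 = 10)
-173 + B = -173 + 10 = -163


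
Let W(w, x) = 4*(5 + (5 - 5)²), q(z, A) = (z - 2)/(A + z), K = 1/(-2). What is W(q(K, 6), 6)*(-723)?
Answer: -14460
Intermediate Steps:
K = -½ ≈ -0.50000
q(z, A) = (-2 + z)/(A + z)
W(w, x) = 20 (W(w, x) = 4*(5 + 0²) = 4*(5 + 0) = 4*5 = 20)
W(q(K, 6), 6)*(-723) = 20*(-723) = -14460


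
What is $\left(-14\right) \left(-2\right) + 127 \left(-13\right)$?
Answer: $-1623$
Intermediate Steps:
$\left(-14\right) \left(-2\right) + 127 \left(-13\right) = 28 - 1651 = -1623$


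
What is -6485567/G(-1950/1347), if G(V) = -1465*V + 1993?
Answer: -2912019583/1847107 ≈ -1576.5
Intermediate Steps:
G(V) = 1993 - 1465*V
-6485567/G(-1950/1347) = -6485567/(1993 - (-2856750)/1347) = -6485567/(1993 - 1465*(-650/449)) = -6485567/(1993 + 952250/449) = -6485567/1847107/449 = -6485567*449/1847107 = -2912019583/1847107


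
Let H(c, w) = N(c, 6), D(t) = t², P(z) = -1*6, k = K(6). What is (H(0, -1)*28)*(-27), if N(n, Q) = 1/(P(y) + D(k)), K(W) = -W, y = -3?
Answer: -126/5 ≈ -25.200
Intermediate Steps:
k = -6 (k = -1*6 = -6)
P(z) = -6
N(n, Q) = 1/30 (N(n, Q) = 1/(-6 + (-6)²) = 1/(-6 + 36) = 1/30)
H(c, w) = 1/30
(H(0, -1)*28)*(-27) = ((1/30)*28)*(-27) = (14/15)*(-27) = -126/5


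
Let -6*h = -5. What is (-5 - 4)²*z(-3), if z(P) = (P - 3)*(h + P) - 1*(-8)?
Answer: 1701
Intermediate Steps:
h = ⅚ (h = -⅙*(-5) = ⅚ ≈ 0.83333)
z(P) = 8 + (-3 + P)*(⅚ + P) (z(P) = (P - 3)*(⅚ + P) - 1*(-8) = (-3 + P)*(⅚ + P) + 8 = 8 + (-3 + P)*(⅚ + P))
(-5 - 4)²*z(-3) = (-5 - 4)²*(11/2 + (-3)² - 13/6*(-3)) = (-9)²*(11/2 + 9 + 13/2) = 81*21 = 1701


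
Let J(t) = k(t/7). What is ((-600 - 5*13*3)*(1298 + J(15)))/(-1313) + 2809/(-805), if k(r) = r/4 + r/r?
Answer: 254763739/325220 ≈ 783.36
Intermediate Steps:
k(r) = 1 + r/4 (k(r) = r*(¼) + 1 = r/4 + 1 = 1 + r/4)
J(t) = 1 + t/28 (J(t) = 1 + (t/7)/4 = 1 + t/28)
((-600 - 5*13*3)*(1298 + J(15)))/(-1313) + 2809/(-805) = ((-600 - 5*13*3)*(1298 + (1 + (1/28)*15)))/(-1313) + 2809/(-805) = ((-600 - 65*3)*(1298 + (1 + 15/28)))*(-1/1313) + 2809*(-1/805) = ((-600 - 195)*(1298 + 43/28))*(-1/1313) - 2809/805 = -795*36387/28*(-1/1313) - 2809/805 = -28927665/28*(-1/1313) - 2809/805 = 2225205/2828 - 2809/805 = 254763739/325220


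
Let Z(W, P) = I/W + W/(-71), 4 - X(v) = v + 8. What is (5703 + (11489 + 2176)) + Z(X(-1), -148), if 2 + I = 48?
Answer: 4122127/213 ≈ 19353.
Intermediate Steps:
I = 46 (I = -2 + 48 = 46)
X(v) = -4 - v (X(v) = 4 - (v + 8) = 4 - (8 + v) = 4 + (-8 - v) = -4 - v)
Z(W, P) = 46/W - W/71 (Z(W, P) = 46/W + W/(-71) = 46/W + W*(-1/71) = 46/W - W/71)
(5703 + (11489 + 2176)) + Z(X(-1), -148) = (5703 + (11489 + 2176)) + (46/(-4 - 1*(-1)) - (-4 - 1*(-1))/71) = (5703 + 13665) + (46/(-4 + 1) - (-4 + 1)/71) = 19368 + (46/(-3) - 1/71*(-3)) = 19368 + (46*(-⅓) + 3/71) = 19368 + (-46/3 + 3/71) = 19368 - 3257/213 = 4122127/213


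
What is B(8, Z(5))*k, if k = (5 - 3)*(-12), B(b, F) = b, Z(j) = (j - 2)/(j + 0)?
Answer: -192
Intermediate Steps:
Z(j) = (-2 + j)/j
k = -24 (k = 2*(-12) = -24)
B(8, Z(5))*k = 8*(-24) = -192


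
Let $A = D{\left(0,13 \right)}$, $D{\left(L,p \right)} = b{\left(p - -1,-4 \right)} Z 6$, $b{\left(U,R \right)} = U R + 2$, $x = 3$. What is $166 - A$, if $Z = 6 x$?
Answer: $5998$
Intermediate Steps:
$b{\left(U,R \right)} = 2 + R U$ ($b{\left(U,R \right)} = R U + 2 = 2 + R U$)
$Z = 18$ ($Z = 6 \cdot 3 = 18$)
$D{\left(L,p \right)} = -216 - 432 p$ ($D{\left(L,p \right)} = \left(2 - 4 \left(p - -1\right)\right) 18 \cdot 6 = \left(2 - 4 \left(p + 1\right)\right) 18 \cdot 6 = \left(2 - 4 \left(1 + p\right)\right) 18 \cdot 6 = \left(2 - \left(4 + 4 p\right)\right) 18 \cdot 6 = \left(-2 - 4 p\right) 18 \cdot 6 = \left(-36 - 72 p\right) 6 = -216 - 432 p$)
$A = -5832$ ($A = -216 - 5616 = -5832$)
$166 - A = 166 - -5832 = 166 + 5832 = 5998$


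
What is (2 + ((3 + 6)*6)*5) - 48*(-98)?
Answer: 4976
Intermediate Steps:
(2 + ((3 + 6)*6)*5) - 48*(-98) = (2 + (9*6)*5) + 4704 = (2 + 54*5) + 4704 = (2 + 270) + 4704 = 272 + 4704 = 4976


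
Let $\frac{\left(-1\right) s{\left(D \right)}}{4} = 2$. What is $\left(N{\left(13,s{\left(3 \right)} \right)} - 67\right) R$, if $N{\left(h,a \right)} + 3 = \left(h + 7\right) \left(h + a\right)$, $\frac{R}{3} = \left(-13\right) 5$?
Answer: $-5850$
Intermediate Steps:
$s{\left(D \right)} = -8$ ($s{\left(D \right)} = \left(-4\right) 2 = -8$)
$R = -195$ ($R = 3 \left(\left(-13\right) 5\right) = 3 \left(-65\right) = -195$)
$N{\left(h,a \right)} = -3 + \left(7 + h\right) \left(a + h\right)$ ($N{\left(h,a \right)} = -3 + \left(h + 7\right) \left(h + a\right) = -3 + \left(7 + h\right) \left(a + h\right)$)
$\left(N{\left(13,s{\left(3 \right)} \right)} - 67\right) R = \left(\left(-3 + 13^{2} + 7 \left(-8\right) + 7 \cdot 13 - 104\right) - 67\right) \left(-195\right) = \left(\left(-3 + 169 - 56 + 91 - 104\right) - 67\right) \left(-195\right) = \left(97 - 67\right) \left(-195\right) = 30 \left(-195\right) = -5850$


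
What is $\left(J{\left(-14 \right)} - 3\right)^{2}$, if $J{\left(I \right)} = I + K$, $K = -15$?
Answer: $1024$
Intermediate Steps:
$J{\left(I \right)} = -15 + I$ ($J{\left(I \right)} = I - 15 = -15 + I$)
$\left(J{\left(-14 \right)} - 3\right)^{2} = \left(\left(-15 - 14\right) - 3\right)^{2} = \left(-29 - 3\right)^{2} = \left(-32\right)^{2} = 1024$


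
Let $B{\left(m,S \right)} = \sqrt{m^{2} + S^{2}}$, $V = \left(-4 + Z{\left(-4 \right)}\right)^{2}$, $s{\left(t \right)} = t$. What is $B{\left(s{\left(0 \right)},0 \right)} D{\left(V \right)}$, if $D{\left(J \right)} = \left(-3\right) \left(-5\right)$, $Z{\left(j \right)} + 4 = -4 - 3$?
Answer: $0$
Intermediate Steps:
$Z{\left(j \right)} = -11$ ($Z{\left(j \right)} = -4 - 7 = -11$)
$V = 225$ ($V = \left(-4 - 11\right)^{2} = \left(-15\right)^{2} = 225$)
$B{\left(m,S \right)} = \sqrt{S^{2} + m^{2}}$
$D{\left(J \right)} = 15$
$B{\left(s{\left(0 \right)},0 \right)} D{\left(V \right)} = \sqrt{0^{2} + 0^{2}} \cdot 15 = \sqrt{0 + 0} \cdot 15 = \sqrt{0} \cdot 15 = 0 \cdot 15 = 0$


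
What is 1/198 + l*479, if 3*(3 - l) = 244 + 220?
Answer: -14384369/198 ≈ -72648.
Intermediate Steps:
l = -455/3 (l = 3 - (244 + 220)/3 = 3 - ⅓*464 = 3 - 464/3 = -455/3 ≈ -151.67)
1/198 + l*479 = 1/198 - 455/3*479 = 1/198 - 217945/3 = -14384369/198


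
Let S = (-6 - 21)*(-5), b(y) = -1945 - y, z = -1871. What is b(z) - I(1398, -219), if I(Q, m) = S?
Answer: -209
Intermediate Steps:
S = 135 (S = -27*(-5) = 135)
I(Q, m) = 135
b(z) - I(1398, -219) = (-1945 - 1*(-1871)) - 1*135 = (-1945 + 1871) - 135 = -74 - 135 = -209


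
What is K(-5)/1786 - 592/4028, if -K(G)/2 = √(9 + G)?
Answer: -7062/47329 ≈ -0.14921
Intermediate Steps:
K(G) = -2*√(9 + G)
K(-5)/1786 - 592/4028 = -2*√(9 - 5)/1786 - 592/4028 = -2*√4*(1/1786) - 592*1/4028 = -2*2*(1/1786) - 148/1007 = -4*1/1786 - 148/1007 = -2/893 - 148/1007 = -7062/47329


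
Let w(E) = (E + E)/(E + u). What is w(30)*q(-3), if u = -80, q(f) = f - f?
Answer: 0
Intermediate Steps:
q(f) = 0
w(E) = 2*E/(-80 + E) (w(E) = (E + E)/(E - 80) = (2*E)/(-80 + E) = 2*E/(-80 + E))
w(30)*q(-3) = (2*30/(-80 + 30))*0 = (2*30/(-50))*0 = (2*30*(-1/50))*0 = -6/5*0 = 0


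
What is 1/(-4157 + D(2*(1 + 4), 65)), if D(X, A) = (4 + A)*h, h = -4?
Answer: -1/4433 ≈ -0.00022558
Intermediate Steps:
D(X, A) = -16 - 4*A (D(X, A) = (4 + A)*(-4) = -16 - 4*A)
1/(-4157 + D(2*(1 + 4), 65)) = 1/(-4157 + (-16 - 4*65)) = 1/(-4157 + (-16 - 260)) = 1/(-4157 - 276) = 1/(-4433) = -1/4433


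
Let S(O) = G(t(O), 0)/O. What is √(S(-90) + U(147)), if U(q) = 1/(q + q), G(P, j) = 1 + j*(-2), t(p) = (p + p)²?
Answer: I*√85/105 ≈ 0.087805*I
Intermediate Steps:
t(p) = 4*p² (t(p) = (2*p)² = 4*p²)
G(P, j) = 1 - 2*j
U(q) = 1/(2*q)
S(O) = 1/O (S(O) = (1 - 2*0)/O = (1 + 0)/O = 1/O)
√(S(-90) + U(147)) = √(1/(-90) + (½)/147) = √(-1/90 + (½)*(1/147)) = √(-1/90 + 1/294) = √(-17/2205) = I*√85/105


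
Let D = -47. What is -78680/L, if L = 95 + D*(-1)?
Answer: -39340/71 ≈ -554.08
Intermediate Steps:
L = 142 (L = 95 - 47*(-1) = 95 + 47 = 142)
-78680/L = -78680/142 = -78680*1/142 = -39340/71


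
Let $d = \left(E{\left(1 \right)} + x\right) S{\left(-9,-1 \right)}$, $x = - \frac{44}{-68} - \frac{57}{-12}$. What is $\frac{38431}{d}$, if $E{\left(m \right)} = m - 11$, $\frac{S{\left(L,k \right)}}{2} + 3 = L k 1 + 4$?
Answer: $- \frac{653327}{1565} \approx -417.46$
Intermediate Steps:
$S{\left(L,k \right)} = 2 + 2 L k$ ($S{\left(L,k \right)} = -6 + 2 \left(L k 1 + 4\right) = -6 + 2 \left(L k + 4\right) = -6 + 2 \left(4 + L k\right) = -6 + \left(8 + 2 L k\right) = 2 + 2 L k$)
$E{\left(m \right)} = -11 + m$
$x = \frac{367}{68}$ ($x = \left(-44\right) \left(- \frac{1}{68}\right) - - \frac{19}{4} = \frac{11}{17} + \frac{19}{4} = \frac{367}{68} \approx 5.3971$)
$d = - \frac{1565}{17}$ ($d = \left(\left(-11 + 1\right) + \frac{367}{68}\right) \left(2 + 2 \left(-9\right) \left(-1\right)\right) = \left(-10 + \frac{367}{68}\right) \left(2 + 18\right) = \left(- \frac{313}{68}\right) 20 = - \frac{1565}{17} \approx -92.059$)
$\frac{38431}{d} = \frac{38431}{- \frac{1565}{17}} = 38431 \left(- \frac{17}{1565}\right) = - \frac{653327}{1565}$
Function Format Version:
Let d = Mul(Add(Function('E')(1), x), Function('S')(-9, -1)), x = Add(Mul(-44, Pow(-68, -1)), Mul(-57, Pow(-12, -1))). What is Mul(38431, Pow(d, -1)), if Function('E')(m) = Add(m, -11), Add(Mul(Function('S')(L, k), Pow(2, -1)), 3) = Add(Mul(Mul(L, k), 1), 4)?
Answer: Rational(-653327, 1565) ≈ -417.46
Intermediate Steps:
Function('S')(L, k) = Add(2, Mul(2, L, k)) (Function('S')(L, k) = Add(-6, Mul(2, Add(Mul(Mul(L, k), 1), 4))) = Add(-6, Mul(2, Add(Mul(L, k), 4))) = Add(-6, Mul(2, Add(4, Mul(L, k)))) = Add(-6, Add(8, Mul(2, L, k))) = Add(2, Mul(2, L, k)))
Function('E')(m) = Add(-11, m)
x = Rational(367, 68) (x = Add(Mul(-44, Rational(-1, 68)), Mul(-57, Rational(-1, 12))) = Add(Rational(11, 17), Rational(19, 4)) = Rational(367, 68) ≈ 5.3971)
d = Rational(-1565, 17) (d = Mul(Add(Add(-11, 1), Rational(367, 68)), Add(2, Mul(2, -9, -1))) = Mul(Add(-10, Rational(367, 68)), Add(2, 18)) = Mul(Rational(-313, 68), 20) = Rational(-1565, 17) ≈ -92.059)
Mul(38431, Pow(d, -1)) = Mul(38431, Pow(Rational(-1565, 17), -1)) = Mul(38431, Rational(-17, 1565)) = Rational(-653327, 1565)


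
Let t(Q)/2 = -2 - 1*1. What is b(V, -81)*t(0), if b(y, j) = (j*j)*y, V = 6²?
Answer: -1417176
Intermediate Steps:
t(Q) = -6 (t(Q) = 2*(-2 - 1*1) = 2*(-2 - 1) = 2*(-3) = -6)
V = 36
b(y, j) = y*j² (b(y, j) = j²*y = y*j²)
b(V, -81)*t(0) = (36*(-81)²)*(-6) = (36*6561)*(-6) = 236196*(-6) = -1417176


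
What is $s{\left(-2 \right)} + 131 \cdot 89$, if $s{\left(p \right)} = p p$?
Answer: $11663$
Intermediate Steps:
$s{\left(p \right)} = p^{2}$
$s{\left(-2 \right)} + 131 \cdot 89 = \left(-2\right)^{2} + 131 \cdot 89 = 4 + 11659 = 11663$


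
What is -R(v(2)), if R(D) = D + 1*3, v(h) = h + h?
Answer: -7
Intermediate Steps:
v(h) = 2*h
R(D) = 3 + D (R(D) = D + 3 = 3 + D)
-R(v(2)) = -(3 + 2*2) = -(3 + 4) = -1*7 = -7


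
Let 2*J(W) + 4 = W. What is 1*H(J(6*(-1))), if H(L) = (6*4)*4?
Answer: 96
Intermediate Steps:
J(W) = -2 + W/2
H(L) = 96 (H(L) = 24*4 = 96)
1*H(J(6*(-1))) = 1*96 = 96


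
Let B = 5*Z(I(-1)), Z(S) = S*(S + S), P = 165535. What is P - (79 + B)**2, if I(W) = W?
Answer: 157614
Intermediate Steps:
Z(S) = 2*S**2 (Z(S) = S*(2*S) = 2*S**2)
B = 10 (B = 5*(2*(-1)**2) = 5*(2*1) = 5*2 = 10)
P - (79 + B)**2 = 165535 - (79 + 10)**2 = 165535 - 1*89**2 = 165535 - 1*7921 = 165535 - 7921 = 157614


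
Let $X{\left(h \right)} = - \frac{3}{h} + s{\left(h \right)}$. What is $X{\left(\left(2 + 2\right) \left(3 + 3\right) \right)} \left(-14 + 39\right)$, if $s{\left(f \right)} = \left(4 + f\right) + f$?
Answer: $\frac{10375}{8} \approx 1296.9$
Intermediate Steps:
$s{\left(f \right)} = 4 + 2 f$
$X{\left(h \right)} = 4 - \frac{3}{h} + 2 h$ ($X{\left(h \right)} = - \frac{3}{h} + \left(4 + 2 h\right) = 4 - \frac{3}{h} + 2 h$)
$X{\left(\left(2 + 2\right) \left(3 + 3\right) \right)} \left(-14 + 39\right) = \left(4 - \frac{3}{\left(2 + 2\right) \left(3 + 3\right)} + 2 \left(2 + 2\right) \left(3 + 3\right)\right) \left(-14 + 39\right) = \left(4 - \frac{3}{4 \cdot 6} + 2 \cdot 4 \cdot 6\right) 25 = \left(4 - \frac{3}{24} + 2 \cdot 24\right) 25 = \left(4 - \frac{1}{8} + 48\right) 25 = \frac{415}{8} \cdot 25 = \frac{10375}{8}$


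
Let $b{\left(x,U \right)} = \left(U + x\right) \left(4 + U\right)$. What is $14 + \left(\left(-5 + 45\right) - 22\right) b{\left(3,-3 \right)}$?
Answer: $14$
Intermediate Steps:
$b{\left(x,U \right)} = \left(4 + U\right) \left(U + x\right)$
$14 + \left(\left(-5 + 45\right) - 22\right) b{\left(3,-3 \right)} = 14 + \left(\left(-5 + 45\right) - 22\right) \left(\left(-3\right)^{2} + 4 \left(-3\right) + 4 \cdot 3 - 9\right) = 14 + \left(40 - 22\right) \left(9 - 12 + 12 - 9\right) = 14 + 18 \cdot 0 = 14 + 0 = 14$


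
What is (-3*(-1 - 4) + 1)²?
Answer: 256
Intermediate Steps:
(-3*(-1 - 4) + 1)² = (-3*(-5) + 1)² = (15 + 1)² = 16² = 256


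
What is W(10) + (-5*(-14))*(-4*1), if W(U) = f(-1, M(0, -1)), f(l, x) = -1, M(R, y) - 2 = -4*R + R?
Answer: -281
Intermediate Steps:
M(R, y) = 2 - 3*R (M(R, y) = 2 + (-4*R + R) = 2 - 3*R)
W(U) = -1
W(10) + (-5*(-14))*(-4*1) = -1 + (-5*(-14))*(-4*1) = -1 + 70*(-4) = -1 - 280 = -281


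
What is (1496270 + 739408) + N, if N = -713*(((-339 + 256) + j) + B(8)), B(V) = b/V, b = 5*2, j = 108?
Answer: 8867847/4 ≈ 2.2170e+6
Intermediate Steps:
b = 10
B(V) = 10/V
N = -74865/4 (N = -713*(((-339 + 256) + 108) + 10/8) = -713*((-83 + 108) + 10*(⅛)) = -713*(25 + 5/4) = -713*105/4 = -74865/4 ≈ -18716.)
(1496270 + 739408) + N = (1496270 + 739408) - 74865/4 = 2235678 - 74865/4 = 8867847/4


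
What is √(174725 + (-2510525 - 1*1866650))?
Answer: 5*I*√168098 ≈ 2050.0*I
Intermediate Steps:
√(174725 + (-2510525 - 1*1866650)) = √(174725 + (-2510525 - 1866650)) = √(174725 - 4377175) = √(-4202450) = 5*I*√168098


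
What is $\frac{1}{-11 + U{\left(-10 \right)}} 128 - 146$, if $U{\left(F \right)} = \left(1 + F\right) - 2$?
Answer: $- \frac{1670}{11} \approx -151.82$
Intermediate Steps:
$U{\left(F \right)} = -1 + F$
$\frac{1}{-11 + U{\left(-10 \right)}} 128 - 146 = \frac{1}{-11 - 11} \cdot 128 - 146 = \frac{1}{-22} \cdot 128 - 146 = \left(- \frac{1}{22}\right) 128 - 146 = - \frac{64}{11} - 146 = - \frac{1670}{11}$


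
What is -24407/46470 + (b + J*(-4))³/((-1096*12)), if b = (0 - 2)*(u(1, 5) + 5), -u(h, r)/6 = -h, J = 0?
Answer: 3621077/12732780 ≈ 0.28439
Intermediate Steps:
u(h, r) = 6*h (u(h, r) = -(-6)*h = 6*h)
b = -22 (b = (0 - 2)*(6*1 + 5) = -2*(6 + 5) = -2*11 = -22)
-24407/46470 + (b + J*(-4))³/((-1096*12)) = -24407/46470 + (-22 + 0*(-4))³/((-1096*12)) = -24407*1/46470 + (-22 + 0)³/(-13152) = -24407/46470 + (-22)³*(-1/13152) = -24407/46470 - 10648*(-1/13152) = -24407/46470 + 1331/1644 = 3621077/12732780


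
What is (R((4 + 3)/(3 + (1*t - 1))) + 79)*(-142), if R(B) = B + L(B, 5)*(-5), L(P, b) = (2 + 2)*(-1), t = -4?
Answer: -13561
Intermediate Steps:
L(P, b) = -4 (L(P, b) = 4*(-1) = -4)
R(B) = 20 + B (R(B) = B - 4*(-5) = B + 20 = 20 + B)
(R((4 + 3)/(3 + (1*t - 1))) + 79)*(-142) = ((20 + (4 + 3)/(3 + (1*(-4) - 1))) + 79)*(-142) = ((20 + 7/(3 + (-4 - 1))) + 79)*(-142) = ((20 + 7/(3 - 5)) + 79)*(-142) = ((20 + 7/(-2)) + 79)*(-142) = ((20 + 7*(-½)) + 79)*(-142) = ((20 - 7/2) + 79)*(-142) = (33/2 + 79)*(-142) = (191/2)*(-142) = -13561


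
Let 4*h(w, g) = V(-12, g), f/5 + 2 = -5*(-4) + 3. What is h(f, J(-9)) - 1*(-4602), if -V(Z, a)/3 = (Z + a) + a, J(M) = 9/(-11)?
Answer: 101469/22 ≈ 4612.2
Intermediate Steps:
J(M) = -9/11 (J(M) = 9*(-1/11) = -9/11)
V(Z, a) = -6*a - 3*Z (V(Z, a) = -3*((Z + a) + a) = -3*(Z + 2*a) = -6*a - 3*Z)
f = 105 (f = -10 + 5*(-5*(-4) + 3) = -10 + 5*(20 + 3) = -10 + 5*23 = -10 + 115 = 105)
h(w, g) = 9 - 3*g/2 (h(w, g) = (-6*g - 3*(-12))/4 = (-6*g + 36)/4 = (36 - 6*g)/4 = 9 - 3*g/2)
h(f, J(-9)) - 1*(-4602) = (9 - 3/2*(-9/11)) - 1*(-4602) = (9 + 27/22) + 4602 = 225/22 + 4602 = 101469/22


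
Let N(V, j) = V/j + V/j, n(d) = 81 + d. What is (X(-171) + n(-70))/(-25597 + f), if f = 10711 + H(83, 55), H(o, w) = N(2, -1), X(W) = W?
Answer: 16/1489 ≈ 0.010745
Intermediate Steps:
N(V, j) = 2*V/j
H(o, w) = -4 (H(o, w) = 2*2/(-1) = 2*2*(-1) = -4)
f = 10707 (f = 10711 - 4 = 10707)
(X(-171) + n(-70))/(-25597 + f) = (-171 + (81 - 70))/(-25597 + 10707) = (-171 + 11)/(-14890) = -160*(-1/14890) = 16/1489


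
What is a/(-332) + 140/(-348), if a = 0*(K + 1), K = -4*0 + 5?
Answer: -35/87 ≈ -0.40230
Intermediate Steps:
K = 5 (K = 0 + 5 = 5)
a = 0 (a = 0*(5 + 1) = 0*6 = 0)
a/(-332) + 140/(-348) = 0/(-332) + 140/(-348) = 0*(-1/332) + 140*(-1/348) = 0 - 35/87 = -35/87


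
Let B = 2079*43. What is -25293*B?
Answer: -2261118321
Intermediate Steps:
B = 89397
-25293*B = -25293/(1/89397) = -25293/1/89397 = -25293*89397 = -2261118321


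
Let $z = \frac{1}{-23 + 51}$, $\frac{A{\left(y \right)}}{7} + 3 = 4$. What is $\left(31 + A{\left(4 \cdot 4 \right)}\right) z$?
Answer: $\frac{19}{14} \approx 1.3571$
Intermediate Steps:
$A{\left(y \right)} = 7$ ($A{\left(y \right)} = -21 + 7 \cdot 4 = -21 + 28 = 7$)
$z = \frac{1}{28} \approx 0.035714$
$\left(31 + A{\left(4 \cdot 4 \right)}\right) z = \left(31 + 7\right) \frac{1}{28} = 38 \cdot \frac{1}{28} = \frac{19}{14}$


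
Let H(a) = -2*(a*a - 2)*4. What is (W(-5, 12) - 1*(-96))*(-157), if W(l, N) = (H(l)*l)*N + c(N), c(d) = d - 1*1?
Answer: -1750079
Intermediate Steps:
H(a) = 16 - 8*a² (H(a) = -2*(a² - 2)*4 = -2*(-2 + a²)*4 = (4 - 2*a²)*4 = 16 - 8*a²)
c(d) = -1 + d (c(d) = d - 1 = -1 + d)
W(l, N) = -1 + N + N*l*(16 - 8*l²) (W(l, N) = ((16 - 8*l²)*l)*N + (-1 + N) = (l*(16 - 8*l²))*N + (-1 + N) = N*l*(16 - 8*l²) + (-1 + N) = -1 + N + N*l*(16 - 8*l²))
(W(-5, 12) - 1*(-96))*(-157) = ((-1 + 12 - 8*12*(-5)*(-2 + (-5)²)) - 1*(-96))*(-157) = ((-1 + 12 - 8*12*(-5)*(-2 + 25)) + 96)*(-157) = ((-1 + 12 - 8*12*(-5)*23) + 96)*(-157) = ((-1 + 12 + 11040) + 96)*(-157) = (11051 + 96)*(-157) = 11147*(-157) = -1750079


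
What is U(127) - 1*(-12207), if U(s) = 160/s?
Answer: 1550449/127 ≈ 12208.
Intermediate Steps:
U(127) - 1*(-12207) = 160/127 - 1*(-12207) = 160*(1/127) + 12207 = 160/127 + 12207 = 1550449/127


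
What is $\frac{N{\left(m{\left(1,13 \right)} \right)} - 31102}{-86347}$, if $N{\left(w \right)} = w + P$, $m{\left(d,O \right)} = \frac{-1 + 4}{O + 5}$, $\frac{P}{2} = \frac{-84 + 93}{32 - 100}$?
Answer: $\frac{1586207}{4403697} \approx 0.3602$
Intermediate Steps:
$P = - \frac{9}{34}$ ($P = 2 \frac{-84 + 93}{32 - 100} = 2 \frac{9}{-68} = 2 \cdot 9 \left(- \frac{1}{68}\right) = 2 \left(- \frac{9}{68}\right) = - \frac{9}{34} \approx -0.26471$)
$m{\left(d,O \right)} = \frac{3}{5 + O}$
$N{\left(w \right)} = - \frac{9}{34} + w$ ($N{\left(w \right)} = w - \frac{9}{34} = - \frac{9}{34} + w$)
$\frac{N{\left(m{\left(1,13 \right)} \right)} - 31102}{-86347} = \frac{\left(- \frac{9}{34} + \frac{3}{5 + 13}\right) - 31102}{-86347} = \left(\left(- \frac{9}{34} + \frac{3}{18}\right) - 31102\right) \left(- \frac{1}{86347}\right) = \left(\left(- \frac{9}{34} + 3 \cdot \frac{1}{18}\right) - 31102\right) \left(- \frac{1}{86347}\right) = \left(\left(- \frac{9}{34} + \frac{1}{6}\right) - 31102\right) \left(- \frac{1}{86347}\right) = \left(- \frac{5}{51} - 31102\right) \left(- \frac{1}{86347}\right) = \left(- \frac{1586207}{51}\right) \left(- \frac{1}{86347}\right) = \frac{1586207}{4403697}$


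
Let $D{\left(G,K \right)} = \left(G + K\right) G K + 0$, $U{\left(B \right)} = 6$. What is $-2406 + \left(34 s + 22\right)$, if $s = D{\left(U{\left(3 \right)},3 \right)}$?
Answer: $3124$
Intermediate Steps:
$D{\left(G,K \right)} = G K \left(G + K\right)$ ($D{\left(G,K \right)} = G \left(G + K\right) K + 0 = G K \left(G + K\right) + 0 = G K \left(G + K\right)$)
$s = 162$ ($s = 6 \cdot 3 \left(6 + 3\right) = 6 \cdot 3 \cdot 9 = 162$)
$-2406 + \left(34 s + 22\right) = -2406 + \left(34 \cdot 162 + 22\right) = -2406 + \left(5508 + 22\right) = -2406 + 5530 = 3124$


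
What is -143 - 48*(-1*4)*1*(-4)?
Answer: -911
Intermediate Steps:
-143 - 48*(-1*4)*1*(-4) = -143 - (-192)*(-4) = -143 - 48*16 = -143 - 768 = -911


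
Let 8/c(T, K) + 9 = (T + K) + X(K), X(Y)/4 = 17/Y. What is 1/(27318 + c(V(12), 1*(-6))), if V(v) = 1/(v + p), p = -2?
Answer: 787/21499026 ≈ 3.6606e-5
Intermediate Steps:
X(Y) = 68/Y (X(Y) = 4*(17/Y) = 68/Y)
V(v) = 1/(-2 + v) (V(v) = 1/(v - 2) = 1/(-2 + v))
c(T, K) = 8/(-9 + K + T + 68/K) (c(T, K) = 8/(-9 + ((T + K) + 68/K)) = 8/(-9 + ((K + T) + 68/K)) = 8/(-9 + (K + T + 68/K)) = 8/(-9 + K + T + 68/K))
1/(27318 + c(V(12), 1*(-6))) = 1/(27318 + 8*(1*(-6))/(68 + (1*(-6))*(-9 + 1*(-6) + 1/(-2 + 12)))) = 1/(27318 + 8*(-6)/(68 - 6*(-9 - 6 + 1/10))) = 1/(27318 + 8*(-6)/(68 - 6*(-9 - 6 + ⅒))) = 1/(27318 + 8*(-6)/(68 - 6*(-149/10))) = 1/(27318 + 8*(-6)/(68 + 447/5)) = 1/(27318 + 8*(-6)/(787/5)) = 1/(27318 + 8*(-6)*(5/787)) = 1/(27318 - 240/787) = 1/(21499026/787) = 787/21499026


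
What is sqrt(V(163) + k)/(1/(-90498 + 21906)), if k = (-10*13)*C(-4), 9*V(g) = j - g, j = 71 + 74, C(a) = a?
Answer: -68592*sqrt(518) ≈ -1.5611e+6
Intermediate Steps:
j = 145
V(g) = 145/9 - g/9 (V(g) = (145 - g)/9 = 145/9 - g/9)
k = 520 (k = -10*13*(-4) = -130*(-4) = 520)
sqrt(V(163) + k)/(1/(-90498 + 21906)) = sqrt((145/9 - 1/9*163) + 520)/(1/(-90498 + 21906)) = sqrt((145/9 - 163/9) + 520)/(1/(-68592)) = sqrt(-2 + 520)/(-1/68592) = sqrt(518)*(-68592) = -68592*sqrt(518)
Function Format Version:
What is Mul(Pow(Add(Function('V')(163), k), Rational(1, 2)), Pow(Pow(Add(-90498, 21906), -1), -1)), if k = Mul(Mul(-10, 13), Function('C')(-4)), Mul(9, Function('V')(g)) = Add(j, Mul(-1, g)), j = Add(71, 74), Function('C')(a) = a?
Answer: Mul(-68592, Pow(518, Rational(1, 2))) ≈ -1.5611e+6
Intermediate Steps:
j = 145
Function('V')(g) = Add(Rational(145, 9), Mul(Rational(-1, 9), g)) (Function('V')(g) = Mul(Rational(1, 9), Add(145, Mul(-1, g))) = Add(Rational(145, 9), Mul(Rational(-1, 9), g)))
k = 520 (k = Mul(Mul(-10, 13), -4) = Mul(-130, -4) = 520)
Mul(Pow(Add(Function('V')(163), k), Rational(1, 2)), Pow(Pow(Add(-90498, 21906), -1), -1)) = Mul(Pow(Add(Add(Rational(145, 9), Mul(Rational(-1, 9), 163)), 520), Rational(1, 2)), Pow(Pow(Add(-90498, 21906), -1), -1)) = Mul(Pow(Add(Add(Rational(145, 9), Rational(-163, 9)), 520), Rational(1, 2)), Pow(Pow(-68592, -1), -1)) = Mul(Pow(Add(-2, 520), Rational(1, 2)), Pow(Rational(-1, 68592), -1)) = Mul(Pow(518, Rational(1, 2)), -68592) = Mul(-68592, Pow(518, Rational(1, 2)))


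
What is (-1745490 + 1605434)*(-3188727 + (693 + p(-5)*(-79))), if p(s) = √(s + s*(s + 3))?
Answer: 446503289904 + 11064424*√5 ≈ 4.4653e+11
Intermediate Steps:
p(s) = √(s + s*(3 + s))
(-1745490 + 1605434)*(-3188727 + (693 + p(-5)*(-79))) = (-1745490 + 1605434)*(-3188727 + (693 + √(-5*(4 - 5))*(-79))) = -140056*(-3188727 + (693 + √(-5*(-1))*(-79))) = -140056*(-3188727 + (693 + √5*(-79))) = -140056*(-3188727 + (693 - 79*√5)) = -140056*(-3188034 - 79*√5) = 446503289904 + 11064424*√5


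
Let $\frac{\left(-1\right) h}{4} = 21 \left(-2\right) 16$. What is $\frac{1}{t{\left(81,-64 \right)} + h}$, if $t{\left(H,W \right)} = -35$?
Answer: $\frac{1}{2653} \approx 0.00037693$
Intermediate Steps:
$h = 2688$ ($h = - 4 \cdot 21 \left(-2\right) 16 = - 4 \left(\left(-42\right) 16\right) = \left(-4\right) \left(-672\right) = 2688$)
$\frac{1}{t{\left(81,-64 \right)} + h} = \frac{1}{-35 + 2688} = \frac{1}{2653}$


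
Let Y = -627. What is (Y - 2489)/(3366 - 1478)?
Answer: -779/472 ≈ -1.6504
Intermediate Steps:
(Y - 2489)/(3366 - 1478) = (-627 - 2489)/(3366 - 1478) = -3116/1888 = -3116*1/1888 = -779/472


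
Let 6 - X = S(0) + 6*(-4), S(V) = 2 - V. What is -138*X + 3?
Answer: -3861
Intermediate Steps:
X = 28 (X = 6 - ((2 - 1*0) + 6*(-4)) = 6 - ((2 + 0) - 24) = 6 - (2 - 24) = 6 - 1*(-22) = 6 + 22 = 28)
-138*X + 3 = -138*28 + 3 = -3864 + 3 = -3861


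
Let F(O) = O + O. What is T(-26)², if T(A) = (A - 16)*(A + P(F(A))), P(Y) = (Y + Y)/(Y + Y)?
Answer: 1102500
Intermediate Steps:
F(O) = 2*O
P(Y) = 1 (P(Y) = (2*Y)/((2*Y)) = (2*Y)*(1/(2*Y)) = 1)
T(A) = (1 + A)*(-16 + A) (T(A) = (A - 16)*(A + 1) = (-16 + A)*(1 + A) = (1 + A)*(-16 + A))
T(-26)² = (-16 + (-26)² - 15*(-26))² = (-16 + 676 + 390)² = 1050² = 1102500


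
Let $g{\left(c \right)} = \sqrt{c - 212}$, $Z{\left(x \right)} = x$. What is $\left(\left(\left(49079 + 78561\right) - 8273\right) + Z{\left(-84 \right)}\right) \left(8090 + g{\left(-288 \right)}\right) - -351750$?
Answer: $965351220 + 1192830 i \sqrt{5} \approx 9.6535 \cdot 10^{8} + 2.6672 \cdot 10^{6} i$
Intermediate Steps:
$g{\left(c \right)} = \sqrt{-212 + c}$
$\left(\left(\left(49079 + 78561\right) - 8273\right) + Z{\left(-84 \right)}\right) \left(8090 + g{\left(-288 \right)}\right) - -351750 = \left(\left(\left(49079 + 78561\right) - 8273\right) - 84\right) \left(8090 + \sqrt{-212 - 288}\right) - -351750 = \left(\left(127640 - 8273\right) - 84\right) \left(8090 + \sqrt{-500}\right) + 351750 = \left(119367 - 84\right) \left(8090 + 10 i \sqrt{5}\right) + 351750 = 119283 \left(8090 + 10 i \sqrt{5}\right) + 351750 = \left(964999470 + 1192830 i \sqrt{5}\right) + 351750 = 965351220 + 1192830 i \sqrt{5}$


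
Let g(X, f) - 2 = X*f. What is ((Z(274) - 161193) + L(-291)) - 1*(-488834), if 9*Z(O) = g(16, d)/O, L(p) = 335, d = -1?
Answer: 404394401/1233 ≈ 3.2798e+5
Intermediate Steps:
g(X, f) = 2 + X*f
Z(O) = -14/(9*O) (Z(O) = ((2 + 16*(-1))/O)/9 = ((2 - 16)/O)/9 = (-14/O)/9 = -14/(9*O))
((Z(274) - 161193) + L(-291)) - 1*(-488834) = ((-14/9/274 - 161193) + 335) - 1*(-488834) = ((-14/9*1/274 - 161193) + 335) + 488834 = ((-7/1233 - 161193) + 335) + 488834 = (-198750976/1233 + 335) + 488834 = -198337921/1233 + 488834 = 404394401/1233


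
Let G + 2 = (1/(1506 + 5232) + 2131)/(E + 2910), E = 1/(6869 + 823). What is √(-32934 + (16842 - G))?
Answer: 2*I*√2541791357832049358254121/25136918683 ≈ 126.85*I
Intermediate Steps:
E = 1/7692 ≈ 0.00013001
G = -31866010888/25136918683 (G = -2 + (1/(1506 + 5232) + 2131)/(1/7692 + 2910) = -2 + (1/6738 + 2131)/(22383721/7692) = -2 + (1/6738 + 2131)*(7692/22383721) = -2 + (14358679/6738)*(7692/22383721) = -2 + 18407826478/25136918683 = -31866010888/25136918683 ≈ -1.2677)
√(-32934 + (16842 - G)) = √(-32934 + (16842 - 1*(-31866010888/25136918683))) = √(-32934 + (16842 + 31866010888/25136918683)) = √(-32934 + 423387850469974/25136918683) = √(-404471429435948/25136918683) = 2*I*√2541791357832049358254121/25136918683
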